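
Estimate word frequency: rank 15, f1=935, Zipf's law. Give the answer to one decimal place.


Zipf's law: f(r) = f(1) / r
f(1) = 935
f(15) = 935 / 15
= 62.3 occurrences


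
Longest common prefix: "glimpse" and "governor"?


Word 1: "glimpse"
Word 2: "governor"
Comparing from start:
  Pos 0: 'g' == 'g'
  Pos 1: 'l' != 'o' (stop)
LCP = "g" (length 1)


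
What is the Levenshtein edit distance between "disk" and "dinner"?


Word 1: "disk" (length 4)
Word 2: "dinner" (length 6)
One optimal edit sequence (insert/delete/substitute each cost 1):
  1. keep 'd'
  2. keep 'i'
  3. insert 'n'  (+1)
  4. insert 'n'  (+1)
  5. substitute 's' -> 'e'  (+1)
  6. substitute 'k' -> 'r'  (+1)
Total edit operations: 4
Edit distance = 4


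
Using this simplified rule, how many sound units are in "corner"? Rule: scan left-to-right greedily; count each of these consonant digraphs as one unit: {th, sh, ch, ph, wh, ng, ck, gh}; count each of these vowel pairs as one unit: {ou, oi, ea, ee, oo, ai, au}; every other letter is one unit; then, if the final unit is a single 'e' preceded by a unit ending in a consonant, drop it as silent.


Word: "corner" (6 letters)
Left-to-right scan:
  [1] 'c' (letter)
  [2] 'o' (letter)
  [3] 'r' (letter)
  [4] 'n' (letter)
  [5] 'e' (letter)
  [6] 'r' (letter)
Units from scan: 6
Sound units = 6 units


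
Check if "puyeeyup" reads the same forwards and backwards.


Word: "puyeeyup"
Reversed: "puyeeyup"
Forward == Backward? puyeeyup == puyeeyup
Palindrome = Yes


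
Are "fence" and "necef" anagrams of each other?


Word 1: "fence" → sorted: ceefn
Word 2: "necef" → sorted: ceefn
Same letters? ceefn == ceefn
Anagram = Yes


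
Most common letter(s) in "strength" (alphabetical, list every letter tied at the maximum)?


Word: "strength"
Letter counts:
  'e': 1
  'g': 1
  'h': 1
  'n': 1
  'r': 1
  's': 1
  't': 2
Maximum count = 2
Most frequent = 't' (2 times each)


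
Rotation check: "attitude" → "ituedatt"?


Word: "attitude", Candidate: "ituedatt"
Method: check if candidate is substring of word+word
"attitudeattitude" contains "ituedatt"? No
Is rotation = No


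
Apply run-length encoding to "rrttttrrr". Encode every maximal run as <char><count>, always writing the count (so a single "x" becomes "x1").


String: "rrttttrrr"
Scanning for consecutive runs:
  'r' x 2
  't' x 4
  'r' x 3
RLE = "r2t4r3"


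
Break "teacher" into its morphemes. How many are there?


Word: "teacher"
Morphemes: teach | -er
Each morpheme carries meaning
= 2 morphemes


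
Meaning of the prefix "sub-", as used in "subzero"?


Prefix: sub-
Example: subzero (sub- + zero)
Meaning = under / below


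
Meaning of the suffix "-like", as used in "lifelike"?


Suffix: -like
Example: lifelike (life + -like)
Meaning = resembling


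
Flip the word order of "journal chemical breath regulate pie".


Original: "journal chemical breath regulate pie"
Words (1..n): journal | chemical | breath | regulate | pie
Reversed (n..1): pie | regulate | breath | chemical | journal
Result = "pie regulate breath chemical journal"


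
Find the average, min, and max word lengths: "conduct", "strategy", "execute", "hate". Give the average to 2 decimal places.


Lengths: "conduct"=7, "strategy"=8, "execute"=7, "hate"=4
Sum = 26, Count = 4
Average = 26/4 = 6.50
= avg=6.50, min=4, max=8


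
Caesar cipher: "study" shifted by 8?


Word: "study"
Shift: 8
Each letter → (letter + shift) mod 26:
  's' (18) + 8 = 0 → 'a'
  't' (19) + 8 = 1 → 'b'
  'u' (20) + 8 = 2 → 'c'
  'd' (3) + 8 = 11 → 'l'
  'y' (24) + 8 = 6 → 'g'
Result = "abclg"


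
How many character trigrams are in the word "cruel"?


Word: "cruel" (length 5)
Number of 3-grams = length - 3 + 1 = 5 - 3 + 1
= 3


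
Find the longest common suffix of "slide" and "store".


Word 1: "slide"
Word 2: "store"
Comparing from end:
  Pos -1: 'e' == 'e'
  Pos -2: 'd' != 'r' (stop)
LCS = "e" (length 1)


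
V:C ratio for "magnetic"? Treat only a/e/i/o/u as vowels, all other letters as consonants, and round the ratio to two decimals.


Word: "magnetic"
Vowels (a,e,i,o,u): 3
Consonants: 5
Ratio = 3/5
= 0.60


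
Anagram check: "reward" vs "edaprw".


Word 1: "reward" → sorted: aderrw
Word 2: "edaprw" → sorted: adeprw
Same letters? aderrw != adeprw
Anagram = No


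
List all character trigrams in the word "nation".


Word: "nation" (length 6)
Number of trigrams = 6 - 3 + 1 = 4
  Position 0: "nat"
  Position 1: "ati"
  Position 2: "tio"
  Position 3: "ion"
Trigrams = "nat", "ati", "tio", "ion"


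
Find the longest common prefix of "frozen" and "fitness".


Word 1: "frozen"
Word 2: "fitness"
Comparing from start:
  Pos 0: 'f' == 'f'
  Pos 1: 'r' != 'i' (stop)
LCP = "f" (length 1)


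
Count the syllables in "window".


Word: "window"
Syllable breakdown: win / dow
Counting: 2 parts
= 2 syllables


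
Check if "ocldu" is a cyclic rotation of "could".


Word: "could", Candidate: "ocldu"
Method: check if candidate is substring of word+word
"couldcould" contains "ocldu"? No
Is rotation = No


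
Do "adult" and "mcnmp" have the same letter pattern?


Pattern of "adult": [0, 1, 2, 3, 4]
Pattern of "mcnmp": [0, 1, 2, 0, 3]
Patterns do not match
Same pattern = No


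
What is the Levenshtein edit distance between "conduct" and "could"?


Word 1: "conduct" (length 7)
Word 2: "could" (length 5)
One optimal edit sequence (insert/delete/substitute each cost 1):
  1. keep 'c'
  2. keep 'o'
  3. delete 'n'  (+1)
  4. delete 'd'  (+1)
  5. keep 'u'
  6. substitute 'c' -> 'l'  (+1)
  7. substitute 't' -> 'd'  (+1)
Total edit operations: 4
Edit distance = 4


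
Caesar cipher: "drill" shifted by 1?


Word: "drill"
Shift: 1
Each letter → (letter + shift) mod 26:
  'd' (3) + 1 = 4 → 'e'
  'r' (17) + 1 = 18 → 's'
  'i' (8) + 1 = 9 → 'j'
  'l' (11) + 1 = 12 → 'm'
  'l' (11) + 1 = 12 → 'm'
Result = "esjmm"


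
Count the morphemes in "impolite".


Word: "impolite"
Morphemes: im- / polite
Each morpheme carries meaning
= 2 morphemes


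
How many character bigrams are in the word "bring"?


Word: "bring" (length 5)
Number of 2-grams = length - 2 + 1 = 5 - 2 + 1
= 4


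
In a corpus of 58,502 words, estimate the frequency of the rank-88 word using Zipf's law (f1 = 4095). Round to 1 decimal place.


Zipf's law: f(r) = f(1) / r
f(1) = 4095
f(88) = 4095 / 88
= 46.5 occurrences


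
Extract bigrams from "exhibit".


Word: "exhibit" (length 7)
Number of bigrams = 7 - 2 + 1 = 6
  Position 0: "ex"
  Position 1: "xh"
  Position 2: "hi"
  Position 3: "ib"
  Position 4: "bi"
  Position 5: "it"
Bigrams = "ex", "xh", "hi", "ib", "bi", "it"


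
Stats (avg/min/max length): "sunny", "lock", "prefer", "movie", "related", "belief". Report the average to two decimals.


Lengths: "sunny"=5, "lock"=4, "prefer"=6, "movie"=5, "related"=7, "belief"=6
Sum = 33, Count = 6
Average = 33/6 = 5.50
= avg=5.50, min=4, max=7


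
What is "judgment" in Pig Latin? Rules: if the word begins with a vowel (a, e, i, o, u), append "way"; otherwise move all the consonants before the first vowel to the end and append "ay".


Word: "judgment"
Starts with consonant(s) → move to end, add 'ay'
Consonant cluster: "j"
Pig Latin = "udgmentjay"


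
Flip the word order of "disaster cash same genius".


Original: "disaster cash same genius"
Words (1..n): disaster | cash | same | genius
Reversed (n..1): genius | same | cash | disaster
Result = "genius same cash disaster"


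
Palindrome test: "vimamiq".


Word: "vimamiq"
Reversed: "qimamiv"
Forward == Backward? vimamiq != qimamiv
Palindrome = No


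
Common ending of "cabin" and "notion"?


Word 1: "cabin"
Word 2: "notion"
Comparing from end:
  Pos -1: 'n' == 'n'
  Pos -2: 'i' != 'o' (stop)
LCS = "n" (length 1)


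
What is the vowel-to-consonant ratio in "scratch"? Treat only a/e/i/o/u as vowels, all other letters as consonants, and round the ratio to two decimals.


Word: "scratch"
Vowels (a,e,i,o,u): 1
Consonants: 6
Ratio = 1/6
= 0.17


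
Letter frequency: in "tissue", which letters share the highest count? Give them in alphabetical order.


Word: "tissue"
Letter counts:
  'e': 1
  'i': 1
  's': 2
  't': 1
  'u': 1
Maximum count = 2
Most frequent = 's' (2 times each)


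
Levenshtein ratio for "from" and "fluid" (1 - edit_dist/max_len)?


Word 1: "from" (length 4)
Word 2: "fluid" (length 5)
One optimal edit sequence:
  1. keep 'f'
  2. insert 'l'  (+1)
  3. substitute 'r' -> 'u'  (+1)
  4. substitute 'o' -> 'i'  (+1)
  5. substitute 'm' -> 'd'  (+1)
Edit distance = 4
Max length = max(4, 5) = 5
Similarity = 1 - 4/5
= 0.2000


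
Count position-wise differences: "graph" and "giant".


Comparing character by character (same length = 5):
  Pos 0: 'g' vs 'g' =
  Pos 1: 'r' vs 'i' !=
  Pos 2: 'a' vs 'a' =
  Pos 3: 'p' vs 'n' !=
  Pos 4: 'h' vs 't' !=
Hamming distance = 3


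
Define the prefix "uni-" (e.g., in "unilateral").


Prefix: uni-
Example: unilateral (uni- + lateral)
Meaning = one


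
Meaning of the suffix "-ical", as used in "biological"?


Suffix: -ical
As in: biological -> biology + -ical, with a spelling change
Meaning = relating to


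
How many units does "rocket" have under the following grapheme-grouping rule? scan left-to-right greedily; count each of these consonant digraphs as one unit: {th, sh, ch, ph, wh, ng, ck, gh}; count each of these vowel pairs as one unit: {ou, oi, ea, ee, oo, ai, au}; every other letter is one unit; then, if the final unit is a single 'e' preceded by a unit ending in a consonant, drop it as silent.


Word: "rocket" (6 letters)
Left-to-right scan:
  1. 'r' (letter)
  2. 'o' (letter)
  3. 'ck' (digraph)
  4. 'e' (letter)
  5. 't' (letter)
Units from scan: 5
Sound units = 5 units


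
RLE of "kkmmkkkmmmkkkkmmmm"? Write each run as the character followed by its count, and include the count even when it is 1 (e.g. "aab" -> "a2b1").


String: "kkmmkkkmmmkkkkmmmm"
Scanning for consecutive runs:
  'k' x 2
  'm' x 2
  'k' x 3
  'm' x 3
  'k' x 4
  'm' x 4
RLE = "k2m2k3m3k4m4"


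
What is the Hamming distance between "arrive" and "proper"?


Comparing character by character (same length = 6):
  Pos 0: 'a' vs 'p' !=
  Pos 1: 'r' vs 'r' =
  Pos 2: 'r' vs 'o' !=
  Pos 3: 'i' vs 'p' !=
  Pos 4: 'v' vs 'e' !=
  Pos 5: 'e' vs 'r' !=
Hamming distance = 5


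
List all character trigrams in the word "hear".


Word: "hear" (length 4)
Number of trigrams = 4 - 3 + 1 = 2
  Position 0: "hea"
  Position 1: "ear"
Trigrams = "hea", "ear"


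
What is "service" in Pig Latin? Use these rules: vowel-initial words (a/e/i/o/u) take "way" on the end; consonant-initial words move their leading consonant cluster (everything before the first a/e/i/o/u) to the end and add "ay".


Word: "service"
Starts with consonant(s) → move to end, add 'ay'
Consonant cluster: "s"
Pig Latin = "ervicesay"


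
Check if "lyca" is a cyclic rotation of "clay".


Word: "clay", Candidate: "lyca"
Method: check if candidate is substring of word+word
"clayclay" contains "lyca"? No
Is rotation = No


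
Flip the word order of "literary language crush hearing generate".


Original: "literary language crush hearing generate"
Words (1..n): literary | language | crush | hearing | generate
Reversed (n..1): generate | hearing | crush | language | literary
Result = "generate hearing crush language literary"


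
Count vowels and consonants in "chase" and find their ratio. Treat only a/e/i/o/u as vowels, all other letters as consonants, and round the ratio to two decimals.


Word: "chase"
Vowels (a,e,i,o,u): 2
Consonants: 3
Ratio = 2/3
= 0.67


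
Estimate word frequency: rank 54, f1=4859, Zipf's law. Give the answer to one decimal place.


Zipf's law: f(r) = f(1) / r
f(1) = 4859
f(54) = 4859 / 54
= 90.0 occurrences


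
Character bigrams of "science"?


Word: "science" (length 7)
Number of bigrams = 7 - 2 + 1 = 6
  Position 0: "sc"
  Position 1: "ci"
  Position 2: "ie"
  Position 3: "en"
  Position 4: "nc"
  Position 5: "ce"
Bigrams = "sc", "ci", "ie", "en", "nc", "ce"


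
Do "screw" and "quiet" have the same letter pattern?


Pattern of "screw": [0, 1, 2, 3, 4]
Pattern of "quiet": [0, 1, 2, 3, 4]
Patterns match
Same pattern = Yes


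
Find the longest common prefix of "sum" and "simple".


Word 1: "sum"
Word 2: "simple"
Comparing from start:
  Pos 0: 's' == 's'
  Pos 1: 'u' != 'i' (stop)
LCP = "s" (length 1)


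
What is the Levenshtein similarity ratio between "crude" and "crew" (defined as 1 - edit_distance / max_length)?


Word 1: "crude" (length 5)
Word 2: "crew" (length 4)
One optimal edit sequence:
  1. keep 'c'
  2. keep 'r'
  3. delete 'u'  (+1)
  4. substitute 'd' -> 'e'  (+1)
  5. substitute 'e' -> 'w'  (+1)
Edit distance = 3
Max length = max(5, 4) = 5
Similarity = 1 - 3/5
= 0.4000


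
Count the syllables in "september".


Word: "september"
Syllable breakdown: sep-tem-ber
Counting: 3 parts
= 3 syllables


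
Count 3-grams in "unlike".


Word: "unlike" (length 6)
Number of 3-grams = length - 3 + 1 = 6 - 3 + 1
= 4


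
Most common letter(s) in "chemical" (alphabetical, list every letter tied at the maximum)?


Word: "chemical"
Letter counts:
  'a': 1
  'c': 2
  'e': 1
  'h': 1
  'i': 1
  'l': 1
  'm': 1
Maximum count = 2
Most frequent = 'c' (2 times each)


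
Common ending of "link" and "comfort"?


Word 1: "link"
Word 2: "comfort"
Comparing from end:
  Pos -1: 'k' != 't' (stop)
LCS = "" (length 0)


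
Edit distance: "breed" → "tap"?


Word 1: "breed" (length 5)
Word 2: "tap" (length 3)
One optimal edit sequence (insert/delete/substitute each cost 1):
  1. delete 'b'  (+1)
  2. delete 'r'  (+1)
  3. substitute 'e' -> 't'  (+1)
  4. substitute 'e' -> 'a'  (+1)
  5. substitute 'd' -> 'p'  (+1)
Total edit operations: 5
Edit distance = 5


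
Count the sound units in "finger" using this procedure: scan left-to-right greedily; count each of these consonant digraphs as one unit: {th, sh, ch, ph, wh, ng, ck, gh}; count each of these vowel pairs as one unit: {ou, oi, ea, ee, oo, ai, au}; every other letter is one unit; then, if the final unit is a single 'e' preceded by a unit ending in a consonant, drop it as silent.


Word: "finger" (6 letters)
Left-to-right scan:
  [1] 'f' (letter)
  [2] 'i' (letter)
  [3] 'ng' (digraph)
  [4] 'e' (letter)
  [5] 'r' (letter)
Units from scan: 5
Sound units = 5 units


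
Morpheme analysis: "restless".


Word: "restless"
Morphemes: rest + -less
Each morpheme carries meaning
= 2 morphemes


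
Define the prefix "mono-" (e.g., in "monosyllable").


Prefix: mono-
As in: monosyllable -> mono- + syllable
Meaning = one


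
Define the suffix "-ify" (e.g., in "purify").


Suffix: -ify
As in: purify -> pure + -ify, with a spelling change
Meaning = to make


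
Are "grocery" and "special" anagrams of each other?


Word 1: "grocery" → sorted: cegorry
Word 2: "special" → sorted: aceilps
Same letters? cegorry != aceilps
Anagram = No


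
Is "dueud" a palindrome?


Word: "dueud"
Reversed: "dueud"
Forward == Backward? dueud == dueud
Palindrome = Yes


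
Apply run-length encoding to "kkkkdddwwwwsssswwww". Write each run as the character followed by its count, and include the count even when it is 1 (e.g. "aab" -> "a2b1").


String: "kkkkdddwwwwsssswwww"
Scanning for consecutive runs:
  'k' x 4
  'd' x 3
  'w' x 4
  's' x 4
  'w' x 4
RLE = "k4d3w4s4w4"


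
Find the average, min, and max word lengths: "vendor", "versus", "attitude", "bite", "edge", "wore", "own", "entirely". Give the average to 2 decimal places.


Lengths: "vendor"=6, "versus"=6, "attitude"=8, "bite"=4, "edge"=4, "wore"=4, "own"=3, "entirely"=8
Sum = 43, Count = 8
Average = 43/8 = 5.38
= avg=5.38, min=3, max=8


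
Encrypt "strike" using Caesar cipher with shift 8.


Word: "strike"
Shift: 8
Each letter → (letter + shift) mod 26:
  's' (18) + 8 = 0 → 'a'
  't' (19) + 8 = 1 → 'b'
  'r' (17) + 8 = 25 → 'z'
  'i' (8) + 8 = 16 → 'q'
  'k' (10) + 8 = 18 → 's'
  'e' (4) + 8 = 12 → 'm'
Result = "abzqsm"


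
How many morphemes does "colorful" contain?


Word: "colorful"
Morphemes: color | -ful
Each morpheme carries meaning
= 2 morphemes


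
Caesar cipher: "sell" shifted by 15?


Word: "sell"
Shift: 15
Each letter → (letter + shift) mod 26:
  's' (18) + 15 = 7 → 'h'
  'e' (4) + 15 = 19 → 't'
  'l' (11) + 15 = 0 → 'a'
  'l' (11) + 15 = 0 → 'a'
Result = "htaa"


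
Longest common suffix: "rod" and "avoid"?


Word 1: "rod"
Word 2: "avoid"
Comparing from end:
  Pos -1: 'd' == 'd'
  Pos -2: 'o' != 'i' (stop)
LCS = "d" (length 1)


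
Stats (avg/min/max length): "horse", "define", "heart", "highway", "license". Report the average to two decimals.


Lengths: "horse"=5, "define"=6, "heart"=5, "highway"=7, "license"=7
Sum = 30, Count = 5
Average = 30/5 = 6.00
= avg=6.00, min=5, max=7


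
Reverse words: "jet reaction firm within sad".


Original: "jet reaction firm within sad"
Words (1..n): jet | reaction | firm | within | sad
Reversed (n..1): sad | within | firm | reaction | jet
Result = "sad within firm reaction jet"


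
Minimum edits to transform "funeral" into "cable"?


Word 1: "funeral" (length 7)
Word 2: "cable" (length 5)
One optimal edit sequence (insert/delete/substitute each cost 1):
  1. delete 'f'  (+1)
  2. delete 'u'  (+1)
  3. substitute 'n' -> 'c'  (+1)
  4. substitute 'e' -> 'a'  (+1)
  5. substitute 'r' -> 'b'  (+1)
  6. substitute 'a' -> 'l'  (+1)
  7. substitute 'l' -> 'e'  (+1)
Total edit operations: 7
Edit distance = 7


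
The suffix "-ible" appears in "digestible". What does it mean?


Suffix: -ible
Example: digestible (digest + -ible)
Meaning = capable of


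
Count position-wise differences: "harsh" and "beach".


Comparing character by character (same length = 5):
  Pos 0: 'h' vs 'b' !=
  Pos 1: 'a' vs 'e' !=
  Pos 2: 'r' vs 'a' !=
  Pos 3: 's' vs 'c' !=
  Pos 4: 'h' vs 'h' =
Hamming distance = 4


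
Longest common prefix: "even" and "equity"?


Word 1: "even"
Word 2: "equity"
Comparing from start:
  Pos 0: 'e' == 'e'
  Pos 1: 'v' != 'q' (stop)
LCP = "e" (length 1)


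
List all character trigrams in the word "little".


Word: "little" (length 6)
Number of trigrams = 6 - 3 + 1 = 4
  Position 0: "lit"
  Position 1: "itt"
  Position 2: "ttl"
  Position 3: "tle"
Trigrams = "lit", "itt", "ttl", "tle"


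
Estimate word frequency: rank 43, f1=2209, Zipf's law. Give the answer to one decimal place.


Zipf's law: f(r) = f(1) / r
f(1) = 2209
f(43) = 2209 / 43
= 51.4 occurrences


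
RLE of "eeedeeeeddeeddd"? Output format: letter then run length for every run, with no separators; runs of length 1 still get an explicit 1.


String: "eeedeeeeddeeddd"
Scanning for consecutive runs:
  'e' x 3
  'd' x 1
  'e' x 4
  'd' x 2
  'e' x 2
  'd' x 3
RLE = "e3d1e4d2e2d3"


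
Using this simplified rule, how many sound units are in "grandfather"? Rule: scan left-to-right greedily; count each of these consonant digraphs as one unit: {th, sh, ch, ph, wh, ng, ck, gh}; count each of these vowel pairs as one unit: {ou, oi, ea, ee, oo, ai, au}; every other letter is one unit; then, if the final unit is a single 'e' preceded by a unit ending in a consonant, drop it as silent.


Word: "grandfather" (11 letters)
Left-to-right scan:
  (1) 'g' (letter)
  (2) 'r' (letter)
  (3) 'a' (letter)
  (4) 'n' (letter)
  (5) 'd' (letter)
  (6) 'f' (letter)
  (7) 'a' (letter)
  (8) 'th' (digraph)
  (9) 'e' (letter)
  (10) 'r' (letter)
Units from scan: 10
Sound units = 10 units


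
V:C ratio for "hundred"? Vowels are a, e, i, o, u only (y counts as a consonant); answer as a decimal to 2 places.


Word: "hundred"
Vowels (a,e,i,o,u): 2
Consonants: 5
Ratio = 2/5
= 0.40


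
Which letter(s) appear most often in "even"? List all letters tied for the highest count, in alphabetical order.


Word: "even"
Letter counts:
  'e': 2
  'n': 1
  'v': 1
Maximum count = 2
Most frequent = 'e' (2 times each)


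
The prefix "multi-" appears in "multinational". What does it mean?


Prefix: multi-
Example: multinational (multi- + national)
Meaning = many


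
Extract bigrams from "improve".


Word: "improve" (length 7)
Number of bigrams = 7 - 2 + 1 = 6
  Position 0: "im"
  Position 1: "mp"
  Position 2: "pr"
  Position 3: "ro"
  Position 4: "ov"
  Position 5: "ve"
Bigrams = "im", "mp", "pr", "ro", "ov", "ve"


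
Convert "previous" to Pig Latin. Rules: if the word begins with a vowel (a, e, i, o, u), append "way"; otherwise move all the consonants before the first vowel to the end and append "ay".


Word: "previous"
Starts with consonant(s) → move to end, add 'ay'
Consonant cluster: "pr"
Pig Latin = "eviouspray"


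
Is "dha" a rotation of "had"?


Word: "had", Candidate: "dha"
Method: check if candidate is substring of word+word
"hadhad" contains "dha"? Yes
Is rotation = Yes


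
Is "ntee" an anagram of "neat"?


Word 1: "neat" → sorted: aent
Word 2: "ntee" → sorted: eent
Same letters? aent != eent
Anagram = No


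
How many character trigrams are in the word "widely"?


Word: "widely" (length 6)
Number of 3-grams = length - 3 + 1 = 6 - 3 + 1
= 4


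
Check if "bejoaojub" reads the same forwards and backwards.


Word: "bejoaojub"
Reversed: "bujoaojeb"
Forward == Backward? bejoaojub != bujoaojeb
Palindrome = No


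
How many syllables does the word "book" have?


Word: "book"
Syllable breakdown: book
Counting: 1 part
= 1 syllable


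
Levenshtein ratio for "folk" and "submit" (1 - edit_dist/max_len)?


Word 1: "folk" (length 4)
Word 2: "submit" (length 6)
One optimal edit sequence:
  1. insert 's'  (+1)
  2. insert 'u'  (+1)
  3. substitute 'f' -> 'b'  (+1)
  4. substitute 'o' -> 'm'  (+1)
  5. substitute 'l' -> 'i'  (+1)
  6. substitute 'k' -> 't'  (+1)
Edit distance = 6
Max length = max(4, 6) = 6
Similarity = 1 - 6/6
= 0.0000


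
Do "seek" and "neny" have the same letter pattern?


Pattern of "seek": [0, 1, 1, 2]
Pattern of "neny": [0, 1, 0, 2]
Patterns do not match
Same pattern = No


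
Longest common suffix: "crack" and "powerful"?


Word 1: "crack"
Word 2: "powerful"
Comparing from end:
  Pos -1: 'k' != 'l' (stop)
LCS = "" (length 0)


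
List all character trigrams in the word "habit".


Word: "habit" (length 5)
Number of trigrams = 5 - 3 + 1 = 3
  Position 0: "hab"
  Position 1: "abi"
  Position 2: "bit"
Trigrams = "hab", "abi", "bit"


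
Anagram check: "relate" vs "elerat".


Word 1: "relate" → sorted: aeelrt
Word 2: "elerat" → sorted: aeelrt
Same letters? aeelrt == aeelrt
Anagram = Yes


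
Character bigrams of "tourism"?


Word: "tourism" (length 7)
Number of bigrams = 7 - 2 + 1 = 6
  Position 0: "to"
  Position 1: "ou"
  Position 2: "ur"
  Position 3: "ri"
  Position 4: "is"
  Position 5: "sm"
Bigrams = "to", "ou", "ur", "ri", "is", "sm"


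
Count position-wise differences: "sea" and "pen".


Comparing character by character (same length = 3):
  Pos 0: 's' vs 'p' !=
  Pos 1: 'e' vs 'e' =
  Pos 2: 'a' vs 'n' !=
Hamming distance = 2


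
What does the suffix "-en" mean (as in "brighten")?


Suffix: -en
As in: brighten -> bright + -en
Meaning = to make / become


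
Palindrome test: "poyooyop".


Word: "poyooyop"
Reversed: "poyooyop"
Forward == Backward? poyooyop == poyooyop
Palindrome = Yes


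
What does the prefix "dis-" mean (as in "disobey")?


Prefix: dis-
Example: disobey (dis- + obey)
Meaning = not / opposite


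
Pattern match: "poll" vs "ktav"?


Pattern of "poll": [0, 1, 2, 2]
Pattern of "ktav": [0, 1, 2, 3]
Patterns do not match
Same pattern = No


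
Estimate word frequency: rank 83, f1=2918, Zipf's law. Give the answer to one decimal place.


Zipf's law: f(r) = f(1) / r
f(1) = 2918
f(83) = 2918 / 83
= 35.2 occurrences


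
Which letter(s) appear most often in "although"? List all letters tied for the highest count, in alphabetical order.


Word: "although"
Letter counts:
  'a': 1
  'g': 1
  'h': 2
  'l': 1
  'o': 1
  't': 1
  'u': 1
Maximum count = 2
Most frequent = 'h' (2 times each)


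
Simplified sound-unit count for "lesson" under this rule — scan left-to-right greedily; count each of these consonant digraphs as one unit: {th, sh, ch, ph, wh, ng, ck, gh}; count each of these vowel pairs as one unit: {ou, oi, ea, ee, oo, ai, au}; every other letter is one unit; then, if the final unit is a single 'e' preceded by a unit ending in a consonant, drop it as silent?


Word: "lesson" (6 letters)
Left-to-right scan:
  [1] 'l' (letter)
  [2] 'e' (letter)
  [3] 's' (letter)
  [4] 's' (letter)
  [5] 'o' (letter)
  [6] 'n' (letter)
Units from scan: 6
Sound units = 6 units


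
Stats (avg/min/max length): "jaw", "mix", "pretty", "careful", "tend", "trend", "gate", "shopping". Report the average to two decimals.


Lengths: "jaw"=3, "mix"=3, "pretty"=6, "careful"=7, "tend"=4, "trend"=5, "gate"=4, "shopping"=8
Sum = 40, Count = 8
Average = 40/8 = 5.00
= avg=5.00, min=3, max=8


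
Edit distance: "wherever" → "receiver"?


Word 1: "wherever" (length 8)
Word 2: "receiver" (length 8)
One optimal edit sequence (insert/delete/substitute each cost 1):
  1. delete 'w'  (+1)
  2. substitute 'h' -> 'r'  (+1)
  3. keep 'e'
  4. substitute 'r' -> 'c'  (+1)
  5. keep 'e'
  6. insert 'i'  (+1)
  7. keep 'v'
  8. keep 'e'
  9. keep 'r'
Total edit operations: 4
Edit distance = 4


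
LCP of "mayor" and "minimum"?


Word 1: "mayor"
Word 2: "minimum"
Comparing from start:
  Pos 0: 'm' == 'm'
  Pos 1: 'a' != 'i' (stop)
LCP = "m" (length 1)


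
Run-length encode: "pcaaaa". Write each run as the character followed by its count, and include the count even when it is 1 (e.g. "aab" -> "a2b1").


String: "pcaaaa"
Scanning for consecutive runs:
  'p' x 1
  'c' x 1
  'a' x 4
RLE = "p1c1a4"


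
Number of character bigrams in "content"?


Word: "content" (length 7)
Number of 2-grams = length - 2 + 1 = 7 - 2 + 1
= 6


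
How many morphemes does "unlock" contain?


Word: "unlock"
Morphemes: un- | lock
Each morpheme carries meaning
= 2 morphemes


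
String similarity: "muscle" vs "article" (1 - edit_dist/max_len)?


Word 1: "muscle" (length 6)
Word 2: "article" (length 7)
One optimal edit sequence:
  1. insert 'a'  (+1)
  2. substitute 'm' -> 'r'  (+1)
  3. substitute 'u' -> 't'  (+1)
  4. substitute 's' -> 'i'  (+1)
  5. keep 'c'
  6. keep 'l'
  7. keep 'e'
Edit distance = 4
Max length = max(6, 7) = 7
Similarity = 1 - 4/7
= 0.4286


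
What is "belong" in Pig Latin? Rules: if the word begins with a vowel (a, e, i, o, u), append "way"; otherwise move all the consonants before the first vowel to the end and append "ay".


Word: "belong"
Starts with consonant(s) → move to end, add 'ay'
Consonant cluster: "b"
Pig Latin = "elongbay"


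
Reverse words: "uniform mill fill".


Original: "uniform mill fill"
Words (1..n): uniform | mill | fill
Reversed (n..1): fill | mill | uniform
Result = "fill mill uniform"


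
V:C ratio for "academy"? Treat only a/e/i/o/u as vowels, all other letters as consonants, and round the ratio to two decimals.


Word: "academy"
Vowels (a,e,i,o,u): 3
Consonants: 4
Ratio = 3/4
= 0.75


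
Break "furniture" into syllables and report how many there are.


Word: "furniture"
Syllable breakdown: fur | ni | ture
Counting: 3 parts
= 3 syllables


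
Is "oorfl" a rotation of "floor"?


Word: "floor", Candidate: "oorfl"
Method: check if candidate is substring of word+word
"floorfloor" contains "oorfl"? Yes
Is rotation = Yes


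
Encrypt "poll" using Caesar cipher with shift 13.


Word: "poll"
Shift: 13
Each letter → (letter + shift) mod 26:
  'p' (15) + 13 = 2 → 'c'
  'o' (14) + 13 = 1 → 'b'
  'l' (11) + 13 = 24 → 'y'
  'l' (11) + 13 = 24 → 'y'
Result = "cbyy"


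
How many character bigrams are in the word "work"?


Word: "work" (length 4)
Number of 2-grams = length - 2 + 1 = 4 - 2 + 1
= 3


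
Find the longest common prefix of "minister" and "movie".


Word 1: "minister"
Word 2: "movie"
Comparing from start:
  Pos 0: 'm' == 'm'
  Pos 1: 'i' != 'o' (stop)
LCP = "m" (length 1)


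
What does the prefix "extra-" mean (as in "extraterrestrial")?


Prefix: extra-
As in: extraterrestrial -> extra- + terrestrial
Meaning = beyond


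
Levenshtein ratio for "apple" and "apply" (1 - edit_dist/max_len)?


Word 1: "apple" (length 5)
Word 2: "apply" (length 5)
One optimal edit sequence:
  1. keep 'a'
  2. keep 'p'
  3. keep 'p'
  4. keep 'l'
  5. substitute 'e' -> 'y'  (+1)
Edit distance = 1
Max length = max(5, 5) = 5
Similarity = 1 - 1/5
= 0.8000


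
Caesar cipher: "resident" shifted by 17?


Word: "resident"
Shift: 17
Each letter → (letter + shift) mod 26:
  'r' (17) + 17 = 8 → 'i'
  'e' (4) + 17 = 21 → 'v'
  's' (18) + 17 = 9 → 'j'
  'i' (8) + 17 = 25 → 'z'
  'd' (3) + 17 = 20 → 'u'
  'e' (4) + 17 = 21 → 'v'
  'n' (13) + 17 = 4 → 'e'
  't' (19) + 17 = 10 → 'k'
Result = "ivjzuvek"


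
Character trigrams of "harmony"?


Word: "harmony" (length 7)
Number of trigrams = 7 - 3 + 1 = 5
  Position 0: "har"
  Position 1: "arm"
  Position 2: "rmo"
  Position 3: "mon"
  Position 4: "ony"
Trigrams = "har", "arm", "rmo", "mon", "ony"


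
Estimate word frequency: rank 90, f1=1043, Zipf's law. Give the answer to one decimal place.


Zipf's law: f(r) = f(1) / r
f(1) = 1043
f(90) = 1043 / 90
= 11.6 occurrences


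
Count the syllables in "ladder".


Word: "ladder"
Syllable breakdown: lad-der
Counting: 2 parts
= 2 syllables


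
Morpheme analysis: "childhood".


Word: "childhood"
Morphemes: child | -hood
Each morpheme carries meaning
= 2 morphemes


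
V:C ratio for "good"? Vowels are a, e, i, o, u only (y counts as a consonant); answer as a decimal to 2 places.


Word: "good"
Vowels (a,e,i,o,u): 2
Consonants: 2
Ratio = 2/2
= 1.00


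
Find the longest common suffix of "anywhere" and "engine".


Word 1: "anywhere"
Word 2: "engine"
Comparing from end:
  Pos -1: 'e' == 'e'
  Pos -2: 'r' != 'n' (stop)
LCS = "e" (length 1)


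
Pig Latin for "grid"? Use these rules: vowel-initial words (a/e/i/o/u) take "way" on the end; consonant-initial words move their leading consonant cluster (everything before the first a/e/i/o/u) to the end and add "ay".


Word: "grid"
Starts with consonant(s) → move to end, add 'ay'
Consonant cluster: "gr"
Pig Latin = "idgray"


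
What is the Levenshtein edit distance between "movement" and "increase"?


Word 1: "movement" (length 8)
Word 2: "increase" (length 8)
One optimal edit sequence (insert/delete/substitute each cost 1):
  1. substitute 'm' -> 'i'  (+1)
  2. substitute 'o' -> 'n'  (+1)
  3. substitute 'v' -> 'c'  (+1)
  4. substitute 'e' -> 'r'  (+1)
  5. substitute 'm' -> 'e'  (+1)
  6. substitute 'e' -> 'a'  (+1)
  7. substitute 'n' -> 's'  (+1)
  8. substitute 't' -> 'e'  (+1)
Total edit operations: 8
Edit distance = 8


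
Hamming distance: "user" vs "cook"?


Comparing character by character (same length = 4):
  Pos 0: 'u' vs 'c' !=
  Pos 1: 's' vs 'o' !=
  Pos 2: 'e' vs 'o' !=
  Pos 3: 'r' vs 'k' !=
Hamming distance = 4


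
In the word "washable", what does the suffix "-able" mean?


Suffix: -able
As in: washable -> wash + -able
Meaning = capable of


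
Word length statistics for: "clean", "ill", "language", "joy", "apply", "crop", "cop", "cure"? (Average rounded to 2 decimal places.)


Lengths: "clean"=5, "ill"=3, "language"=8, "joy"=3, "apply"=5, "crop"=4, "cop"=3, "cure"=4
Sum = 35, Count = 8
Average = 35/8 = 4.38
= avg=4.38, min=3, max=8


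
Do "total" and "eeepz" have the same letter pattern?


Pattern of "total": [0, 1, 0, 2, 3]
Pattern of "eeepz": [0, 0, 0, 1, 2]
Patterns do not match
Same pattern = No


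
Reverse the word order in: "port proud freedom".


Original: "port proud freedom"
Words (1..n): port | proud | freedom
Reversed (n..1): freedom | proud | port
Result = "freedom proud port"


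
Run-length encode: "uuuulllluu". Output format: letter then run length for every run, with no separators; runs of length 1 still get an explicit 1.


String: "uuuulllluu"
Scanning for consecutive runs:
  'u' x 4
  'l' x 4
  'u' x 2
RLE = "u4l4u2"


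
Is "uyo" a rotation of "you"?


Word: "you", Candidate: "uyo"
Method: check if candidate is substring of word+word
"youyou" contains "uyo"? Yes
Is rotation = Yes


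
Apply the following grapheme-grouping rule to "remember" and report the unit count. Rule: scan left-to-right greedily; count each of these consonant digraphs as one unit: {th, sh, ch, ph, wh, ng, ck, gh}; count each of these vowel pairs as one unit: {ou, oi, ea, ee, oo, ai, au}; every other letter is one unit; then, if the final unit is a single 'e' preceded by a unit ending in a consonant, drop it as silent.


Word: "remember" (8 letters)
Left-to-right scan:
  1. 'r' (letter)
  2. 'e' (letter)
  3. 'm' (letter)
  4. 'e' (letter)
  5. 'm' (letter)
  6. 'b' (letter)
  7. 'e' (letter)
  8. 'r' (letter)
Units from scan: 8
Sound units = 8 units


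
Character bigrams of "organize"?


Word: "organize" (length 8)
Number of bigrams = 8 - 2 + 1 = 7
  Position 0: "or"
  Position 1: "rg"
  Position 2: "ga"
  Position 3: "an"
  Position 4: "ni"
  Position 5: "iz"
  Position 6: "ze"
Bigrams = "or", "rg", "ga", "an", "ni", "iz", "ze"


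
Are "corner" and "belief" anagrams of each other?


Word 1: "corner" → sorted: cenorr
Word 2: "belief" → sorted: beefil
Same letters? cenorr != beefil
Anagram = No


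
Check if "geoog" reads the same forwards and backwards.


Word: "geoog"
Reversed: "gooeg"
Forward == Backward? geoog != gooeg
Palindrome = No


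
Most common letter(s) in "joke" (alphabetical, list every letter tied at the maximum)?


Word: "joke"
Letter counts:
  'e': 1
  'j': 1
  'k': 1
  'o': 1
Maximum count = 1
Most frequent = 'e', 'j', 'k', 'o' (1 time each)


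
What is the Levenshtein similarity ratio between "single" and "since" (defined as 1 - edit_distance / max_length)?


Word 1: "single" (length 6)
Word 2: "since" (length 5)
One optimal edit sequence:
  1. keep 's'
  2. keep 'i'
  3. keep 'n'
  4. delete 'g'  (+1)
  5. substitute 'l' -> 'c'  (+1)
  6. keep 'e'
Edit distance = 2
Max length = max(6, 5) = 6
Similarity = 1 - 2/6
= 0.6667


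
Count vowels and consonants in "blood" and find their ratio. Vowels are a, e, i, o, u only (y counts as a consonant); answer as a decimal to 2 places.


Word: "blood"
Vowels (a,e,i,o,u): 2
Consonants: 3
Ratio = 2/3
= 0.67


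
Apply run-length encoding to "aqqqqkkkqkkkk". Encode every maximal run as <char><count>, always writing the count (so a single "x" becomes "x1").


String: "aqqqqkkkqkkkk"
Scanning for consecutive runs:
  'a' x 1
  'q' x 4
  'k' x 3
  'q' x 1
  'k' x 4
RLE = "a1q4k3q1k4"


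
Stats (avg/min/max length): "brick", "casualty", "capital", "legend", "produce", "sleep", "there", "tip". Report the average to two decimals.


Lengths: "brick"=5, "casualty"=8, "capital"=7, "legend"=6, "produce"=7, "sleep"=5, "there"=5, "tip"=3
Sum = 46, Count = 8
Average = 46/8 = 5.75
= avg=5.75, min=3, max=8


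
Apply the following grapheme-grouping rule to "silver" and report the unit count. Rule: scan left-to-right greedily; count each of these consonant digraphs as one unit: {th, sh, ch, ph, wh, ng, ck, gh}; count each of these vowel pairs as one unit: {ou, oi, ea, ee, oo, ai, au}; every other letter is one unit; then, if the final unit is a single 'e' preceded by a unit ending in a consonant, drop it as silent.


Word: "silver" (6 letters)
Left-to-right scan:
  1. 's' (letter)
  2. 'i' (letter)
  3. 'l' (letter)
  4. 'v' (letter)
  5. 'e' (letter)
  6. 'r' (letter)
Units from scan: 6
Sound units = 6 units


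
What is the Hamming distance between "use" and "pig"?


Comparing character by character (same length = 3):
  Pos 0: 'u' vs 'p' !=
  Pos 1: 's' vs 'i' !=
  Pos 2: 'e' vs 'g' !=
Hamming distance = 3


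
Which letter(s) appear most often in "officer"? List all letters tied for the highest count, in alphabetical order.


Word: "officer"
Letter counts:
  'c': 1
  'e': 1
  'f': 2
  'i': 1
  'o': 1
  'r': 1
Maximum count = 2
Most frequent = 'f' (2 times each)


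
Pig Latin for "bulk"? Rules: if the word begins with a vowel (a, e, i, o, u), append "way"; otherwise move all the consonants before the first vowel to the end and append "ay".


Word: "bulk"
Starts with consonant(s) → move to end, add 'ay'
Consonant cluster: "b"
Pig Latin = "ulkbay"


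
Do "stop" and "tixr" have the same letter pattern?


Pattern of "stop": [0, 1, 2, 3]
Pattern of "tixr": [0, 1, 2, 3]
Patterns match
Same pattern = Yes


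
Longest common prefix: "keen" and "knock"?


Word 1: "keen"
Word 2: "knock"
Comparing from start:
  Pos 0: 'k' == 'k'
  Pos 1: 'e' != 'n' (stop)
LCP = "k" (length 1)


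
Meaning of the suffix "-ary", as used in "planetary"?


Suffix: -ary
Example: planetary (planet + -ary)
Meaning = relating to


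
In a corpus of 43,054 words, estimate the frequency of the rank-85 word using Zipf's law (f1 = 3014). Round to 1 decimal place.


Zipf's law: f(r) = f(1) / r
f(1) = 3014
f(85) = 3014 / 85
= 35.5 occurrences


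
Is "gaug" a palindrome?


Word: "gaug"
Reversed: "guag"
Forward == Backward? gaug != guag
Palindrome = No


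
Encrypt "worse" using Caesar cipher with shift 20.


Word: "worse"
Shift: 20
Each letter → (letter + shift) mod 26:
  'w' (22) + 20 = 16 → 'q'
  'o' (14) + 20 = 8 → 'i'
  'r' (17) + 20 = 11 → 'l'
  's' (18) + 20 = 12 → 'm'
  'e' (4) + 20 = 24 → 'y'
Result = "qilmy"


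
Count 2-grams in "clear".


Word: "clear" (length 5)
Number of 2-grams = length - 2 + 1 = 5 - 2 + 1
= 4


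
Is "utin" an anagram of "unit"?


Word 1: "unit" → sorted: intu
Word 2: "utin" → sorted: intu
Same letters? intu == intu
Anagram = Yes


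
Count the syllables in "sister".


Word: "sister"
Syllable breakdown: sis / ter
Counting: 2 parts
= 2 syllables


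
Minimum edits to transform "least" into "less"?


Word 1: "least" (length 5)
Word 2: "less" (length 4)
One optimal edit sequence (insert/delete/substitute each cost 1):
  1. keep 'l'
  2. keep 'e'
  3. delete 'a'  (+1)
  4. keep 's'
  5. substitute 't' -> 's'  (+1)
Total edit operations: 2
Edit distance = 2


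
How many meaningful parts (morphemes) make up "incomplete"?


Word: "incomplete"
Morphemes: in- + complete
Each morpheme carries meaning
= 2 morphemes


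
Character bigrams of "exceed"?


Word: "exceed" (length 6)
Number of bigrams = 6 - 2 + 1 = 5
  Position 0: "ex"
  Position 1: "xc"
  Position 2: "ce"
  Position 3: "ee"
  Position 4: "ed"
Bigrams = "ex", "xc", "ce", "ee", "ed"


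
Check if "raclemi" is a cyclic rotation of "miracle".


Word: "miracle", Candidate: "raclemi"
Method: check if candidate is substring of word+word
"miraclemiracle" contains "raclemi"? Yes
Is rotation = Yes


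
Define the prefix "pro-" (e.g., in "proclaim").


Prefix: pro-
As in: proclaim -> pro- + claim
Meaning = forward / in favor of


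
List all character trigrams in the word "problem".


Word: "problem" (length 7)
Number of trigrams = 7 - 3 + 1 = 5
  Position 0: "pro"
  Position 1: "rob"
  Position 2: "obl"
  Position 3: "ble"
  Position 4: "lem"
Trigrams = "pro", "rob", "obl", "ble", "lem"


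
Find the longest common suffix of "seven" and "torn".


Word 1: "seven"
Word 2: "torn"
Comparing from end:
  Pos -1: 'n' == 'n'
  Pos -2: 'e' != 'r' (stop)
LCS = "n" (length 1)


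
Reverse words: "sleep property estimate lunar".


Original: "sleep property estimate lunar"
Words (1..n): sleep | property | estimate | lunar
Reversed (n..1): lunar | estimate | property | sleep
Result = "lunar estimate property sleep"
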